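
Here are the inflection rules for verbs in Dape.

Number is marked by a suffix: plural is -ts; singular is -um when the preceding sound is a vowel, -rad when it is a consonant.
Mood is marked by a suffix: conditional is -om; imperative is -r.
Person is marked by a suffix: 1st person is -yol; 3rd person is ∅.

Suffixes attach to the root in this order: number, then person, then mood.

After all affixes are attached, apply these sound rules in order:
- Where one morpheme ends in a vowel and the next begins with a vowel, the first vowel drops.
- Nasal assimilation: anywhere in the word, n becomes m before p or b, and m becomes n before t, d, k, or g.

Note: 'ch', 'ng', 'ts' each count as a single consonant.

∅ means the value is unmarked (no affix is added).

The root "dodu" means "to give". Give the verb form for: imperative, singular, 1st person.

Attach number singular -um (after vowel 'u') → doduum.
Attach person 1st person -yol → doduumyol.
Attach mood imperative -r → doduumyolr.
Apply vowel deletion: doduumyolr → dodumyolr.
Nasal assimilation: no change.

dodumyolr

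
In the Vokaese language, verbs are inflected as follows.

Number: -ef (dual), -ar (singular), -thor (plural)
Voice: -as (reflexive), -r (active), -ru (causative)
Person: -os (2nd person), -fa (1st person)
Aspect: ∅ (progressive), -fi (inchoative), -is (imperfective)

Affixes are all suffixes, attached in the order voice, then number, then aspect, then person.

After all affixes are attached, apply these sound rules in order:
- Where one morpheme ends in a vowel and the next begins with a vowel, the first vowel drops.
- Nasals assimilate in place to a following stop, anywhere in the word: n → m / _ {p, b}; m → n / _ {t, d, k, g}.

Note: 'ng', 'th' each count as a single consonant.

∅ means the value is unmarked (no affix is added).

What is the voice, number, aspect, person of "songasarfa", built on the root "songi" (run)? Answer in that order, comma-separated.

reflexive, singular, progressive, 1st person

Segment: songi-as-ar-fa.
voice: -as → reflexive.
number: -ar → singular.
aspect: ∅ → progressive.
person: -fa → 1st person.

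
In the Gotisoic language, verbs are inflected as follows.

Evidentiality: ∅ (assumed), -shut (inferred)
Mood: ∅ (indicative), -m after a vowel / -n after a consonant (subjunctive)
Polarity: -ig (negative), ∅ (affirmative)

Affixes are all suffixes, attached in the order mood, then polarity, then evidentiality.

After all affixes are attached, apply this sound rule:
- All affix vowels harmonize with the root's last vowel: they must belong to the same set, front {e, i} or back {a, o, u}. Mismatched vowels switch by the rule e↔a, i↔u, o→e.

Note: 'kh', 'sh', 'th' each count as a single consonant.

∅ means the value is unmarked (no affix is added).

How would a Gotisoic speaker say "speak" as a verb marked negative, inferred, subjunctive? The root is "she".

shemigshit

Attach mood subjunctive -m (after vowel 'e') → shem.
Attach polarity negative -ig → shemig.
Attach evidentiality inferred -shut → shemigshut.
Apply vowel harmony: shemigshut → shemigshit.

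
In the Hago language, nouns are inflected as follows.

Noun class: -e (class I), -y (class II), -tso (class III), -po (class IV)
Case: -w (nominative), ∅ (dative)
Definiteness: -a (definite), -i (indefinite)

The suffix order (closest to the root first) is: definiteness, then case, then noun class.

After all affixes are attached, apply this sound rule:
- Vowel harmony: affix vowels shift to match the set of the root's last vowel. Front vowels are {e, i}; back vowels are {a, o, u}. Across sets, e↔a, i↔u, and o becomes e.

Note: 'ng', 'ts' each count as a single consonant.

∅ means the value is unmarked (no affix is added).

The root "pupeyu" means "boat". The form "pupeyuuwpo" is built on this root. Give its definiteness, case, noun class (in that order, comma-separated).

indefinite, nominative, class IV

Segment: pupeyu-i-w-po.
definiteness: -i → indefinite.
case: -w → nominative.
noun class: -po → class IV.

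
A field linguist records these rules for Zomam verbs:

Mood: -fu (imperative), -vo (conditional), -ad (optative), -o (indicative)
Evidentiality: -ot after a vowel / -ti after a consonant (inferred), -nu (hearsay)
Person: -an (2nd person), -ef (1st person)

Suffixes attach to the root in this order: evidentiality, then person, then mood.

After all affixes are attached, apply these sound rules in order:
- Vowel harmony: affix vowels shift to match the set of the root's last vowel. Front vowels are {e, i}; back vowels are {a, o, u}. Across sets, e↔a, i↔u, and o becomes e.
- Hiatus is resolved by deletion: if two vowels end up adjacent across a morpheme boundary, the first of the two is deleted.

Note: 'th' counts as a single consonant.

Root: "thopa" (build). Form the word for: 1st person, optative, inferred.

Attach evidentiality inferred -ot (after vowel 'a') → thopaot.
Attach person 1st person -ef → thopaotef.
Attach mood optative -ad → thopaotefad.
Apply vowel harmony: thopaotefad → thopaotafad.
Apply vowel deletion: thopaotafad → thopotafad.

thopotafad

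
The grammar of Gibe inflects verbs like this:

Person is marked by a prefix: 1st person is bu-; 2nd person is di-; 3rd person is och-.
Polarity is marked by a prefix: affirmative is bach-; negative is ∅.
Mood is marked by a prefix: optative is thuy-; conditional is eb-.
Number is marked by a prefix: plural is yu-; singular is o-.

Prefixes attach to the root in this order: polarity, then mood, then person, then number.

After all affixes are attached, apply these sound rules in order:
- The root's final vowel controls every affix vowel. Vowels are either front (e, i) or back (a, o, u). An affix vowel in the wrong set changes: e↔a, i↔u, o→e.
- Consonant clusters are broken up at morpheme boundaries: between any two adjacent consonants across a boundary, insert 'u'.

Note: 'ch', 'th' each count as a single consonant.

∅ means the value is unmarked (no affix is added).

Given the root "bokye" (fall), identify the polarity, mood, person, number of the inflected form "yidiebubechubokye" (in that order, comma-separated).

Segment: yu-di-eb-bach-bokye.
polarity: bach- → affirmative.
mood: eb- → conditional.
person: di- → 2nd person.
number: yu- → plural.

affirmative, conditional, 2nd person, plural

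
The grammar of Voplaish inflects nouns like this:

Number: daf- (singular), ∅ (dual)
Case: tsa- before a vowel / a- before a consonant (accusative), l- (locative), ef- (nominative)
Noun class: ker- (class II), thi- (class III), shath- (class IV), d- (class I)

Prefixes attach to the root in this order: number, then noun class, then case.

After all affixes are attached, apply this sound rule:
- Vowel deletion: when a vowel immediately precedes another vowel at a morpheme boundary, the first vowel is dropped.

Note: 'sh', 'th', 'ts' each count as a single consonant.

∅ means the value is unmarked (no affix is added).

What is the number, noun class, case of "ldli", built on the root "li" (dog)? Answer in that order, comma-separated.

dual, class I, locative

Segment: l-d-li.
number: ∅ → dual.
noun class: d- → class I.
case: l- → locative.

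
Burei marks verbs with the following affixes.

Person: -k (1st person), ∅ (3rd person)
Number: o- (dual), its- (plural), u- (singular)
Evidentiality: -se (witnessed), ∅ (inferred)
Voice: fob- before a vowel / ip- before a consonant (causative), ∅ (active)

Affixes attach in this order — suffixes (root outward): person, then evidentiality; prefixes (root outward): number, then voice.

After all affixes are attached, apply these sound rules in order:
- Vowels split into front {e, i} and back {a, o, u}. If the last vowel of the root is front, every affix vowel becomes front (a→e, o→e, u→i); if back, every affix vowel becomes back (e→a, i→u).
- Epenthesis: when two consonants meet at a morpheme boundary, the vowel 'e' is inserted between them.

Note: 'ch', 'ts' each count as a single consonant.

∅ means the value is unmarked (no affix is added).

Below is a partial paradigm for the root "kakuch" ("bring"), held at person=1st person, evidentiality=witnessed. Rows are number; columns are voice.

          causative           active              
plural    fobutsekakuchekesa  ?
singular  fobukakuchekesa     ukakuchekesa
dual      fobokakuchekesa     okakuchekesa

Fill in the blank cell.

utsekakuchekesa

Attach person 1st person -k → kakuchk.
Attach number plural its- → itskakuchk.
voice = active: zero marking, form stays itskakuchk.
Attach evidentiality witnessed -se → itskakuchkse.
Apply vowel harmony: itskakuchkse → utskakuchksa.
Apply epenthesis: utskakuchksa → utsekakuchekesa.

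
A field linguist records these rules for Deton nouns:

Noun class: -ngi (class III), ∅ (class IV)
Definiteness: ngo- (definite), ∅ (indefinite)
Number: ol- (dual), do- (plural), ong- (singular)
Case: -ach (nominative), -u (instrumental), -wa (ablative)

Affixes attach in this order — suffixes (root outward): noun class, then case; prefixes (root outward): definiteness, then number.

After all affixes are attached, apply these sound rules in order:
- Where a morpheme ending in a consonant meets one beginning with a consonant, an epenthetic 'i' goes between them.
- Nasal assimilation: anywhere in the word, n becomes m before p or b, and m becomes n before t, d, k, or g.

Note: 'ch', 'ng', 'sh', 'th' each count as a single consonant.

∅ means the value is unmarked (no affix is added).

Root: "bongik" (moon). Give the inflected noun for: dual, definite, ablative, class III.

Attach noun class class III -ngi → bongikngi.
Attach case ablative -wa → bongikngiwa.
Attach definiteness definite ngo- → ngobongikngiwa.
Attach number dual ol- → olngobongikngiwa.
Apply epenthesis: olngobongikngiwa → olingobongikingiwa.
Nasal assimilation: no change.

olingobongikingiwa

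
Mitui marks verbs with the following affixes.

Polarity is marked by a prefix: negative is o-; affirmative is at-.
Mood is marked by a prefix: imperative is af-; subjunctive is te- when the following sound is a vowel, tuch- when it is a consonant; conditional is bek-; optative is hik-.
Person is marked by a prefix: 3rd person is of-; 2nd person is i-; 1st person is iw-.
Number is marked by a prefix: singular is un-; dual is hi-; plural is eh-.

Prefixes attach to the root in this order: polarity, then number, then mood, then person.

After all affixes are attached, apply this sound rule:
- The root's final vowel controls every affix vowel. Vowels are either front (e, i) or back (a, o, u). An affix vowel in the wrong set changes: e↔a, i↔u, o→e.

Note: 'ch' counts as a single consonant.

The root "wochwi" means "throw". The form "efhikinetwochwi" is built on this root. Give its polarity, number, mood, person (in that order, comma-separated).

Segment: of-hik-un-at-wochwi.
polarity: at- → affirmative.
number: un- → singular.
mood: hik- → optative.
person: of- → 3rd person.

affirmative, singular, optative, 3rd person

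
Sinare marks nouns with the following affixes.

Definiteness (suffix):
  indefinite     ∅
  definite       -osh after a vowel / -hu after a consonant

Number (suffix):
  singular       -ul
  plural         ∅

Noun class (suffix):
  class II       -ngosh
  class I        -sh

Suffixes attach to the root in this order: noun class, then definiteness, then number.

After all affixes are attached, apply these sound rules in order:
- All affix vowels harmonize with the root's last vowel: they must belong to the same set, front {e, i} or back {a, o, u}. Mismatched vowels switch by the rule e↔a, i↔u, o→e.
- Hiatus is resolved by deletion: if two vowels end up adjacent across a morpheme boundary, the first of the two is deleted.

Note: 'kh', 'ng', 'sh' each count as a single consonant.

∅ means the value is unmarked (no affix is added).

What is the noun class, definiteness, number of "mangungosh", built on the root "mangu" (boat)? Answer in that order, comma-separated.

Segment: mangu-ngosh.
noun class: -ngosh → class II.
definiteness: ∅ → indefinite.
number: ∅ → plural.

class II, indefinite, plural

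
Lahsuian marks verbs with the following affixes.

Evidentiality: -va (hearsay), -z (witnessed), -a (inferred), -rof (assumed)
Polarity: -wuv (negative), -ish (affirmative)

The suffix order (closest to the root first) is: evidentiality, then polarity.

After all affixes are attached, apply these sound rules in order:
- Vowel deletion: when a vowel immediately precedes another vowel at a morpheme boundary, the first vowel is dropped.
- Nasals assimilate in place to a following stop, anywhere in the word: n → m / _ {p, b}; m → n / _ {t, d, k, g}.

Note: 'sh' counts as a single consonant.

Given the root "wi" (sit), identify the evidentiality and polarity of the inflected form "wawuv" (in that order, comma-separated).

inferred, negative

Segment: wi-a-wuv.
evidentiality: -a → inferred.
polarity: -wuv → negative.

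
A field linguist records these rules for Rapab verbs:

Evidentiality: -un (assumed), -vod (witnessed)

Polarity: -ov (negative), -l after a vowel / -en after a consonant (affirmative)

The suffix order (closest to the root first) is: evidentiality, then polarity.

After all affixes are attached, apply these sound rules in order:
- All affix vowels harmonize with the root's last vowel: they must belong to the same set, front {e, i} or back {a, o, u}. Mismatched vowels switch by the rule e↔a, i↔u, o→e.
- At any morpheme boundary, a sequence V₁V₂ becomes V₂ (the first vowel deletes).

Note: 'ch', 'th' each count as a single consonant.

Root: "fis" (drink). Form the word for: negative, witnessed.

fisvedev

Attach evidentiality witnessed -vod → fisvod.
Attach polarity negative -ov → fisvodov.
Apply vowel harmony: fisvodov → fisvedev.
Vowel deletion: no change.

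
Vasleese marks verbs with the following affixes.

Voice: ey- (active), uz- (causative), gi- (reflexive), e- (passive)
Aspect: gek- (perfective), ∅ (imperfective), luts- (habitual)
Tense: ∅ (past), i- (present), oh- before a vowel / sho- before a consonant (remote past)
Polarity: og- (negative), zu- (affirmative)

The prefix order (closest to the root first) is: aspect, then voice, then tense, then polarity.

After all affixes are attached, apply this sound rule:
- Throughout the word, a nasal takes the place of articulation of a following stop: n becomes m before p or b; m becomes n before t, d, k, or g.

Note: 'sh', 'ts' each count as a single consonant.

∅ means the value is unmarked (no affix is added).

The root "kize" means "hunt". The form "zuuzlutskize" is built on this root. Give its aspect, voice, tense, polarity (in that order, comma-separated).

Segment: zu-uz-luts-kize.
aspect: luts- → habitual.
voice: uz- → causative.
tense: ∅ → past.
polarity: zu- → affirmative.

habitual, causative, past, affirmative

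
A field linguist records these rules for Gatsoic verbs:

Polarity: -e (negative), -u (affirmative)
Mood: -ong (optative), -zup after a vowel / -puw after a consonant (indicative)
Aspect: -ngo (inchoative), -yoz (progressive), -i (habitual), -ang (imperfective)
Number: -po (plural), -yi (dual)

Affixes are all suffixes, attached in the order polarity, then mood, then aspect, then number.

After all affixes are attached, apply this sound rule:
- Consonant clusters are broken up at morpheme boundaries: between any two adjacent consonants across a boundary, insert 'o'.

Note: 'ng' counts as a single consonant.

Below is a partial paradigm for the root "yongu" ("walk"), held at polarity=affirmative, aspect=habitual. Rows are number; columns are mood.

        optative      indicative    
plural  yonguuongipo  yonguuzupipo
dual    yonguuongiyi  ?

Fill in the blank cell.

yonguuzupiyi

Attach polarity affirmative -u → yonguu.
Attach mood indicative -zup (after vowel 'u') → yonguuzup.
Attach aspect habitual -i → yonguuzupi.
Attach number dual -yi → yonguuzupiyi.
Epenthesis: no change.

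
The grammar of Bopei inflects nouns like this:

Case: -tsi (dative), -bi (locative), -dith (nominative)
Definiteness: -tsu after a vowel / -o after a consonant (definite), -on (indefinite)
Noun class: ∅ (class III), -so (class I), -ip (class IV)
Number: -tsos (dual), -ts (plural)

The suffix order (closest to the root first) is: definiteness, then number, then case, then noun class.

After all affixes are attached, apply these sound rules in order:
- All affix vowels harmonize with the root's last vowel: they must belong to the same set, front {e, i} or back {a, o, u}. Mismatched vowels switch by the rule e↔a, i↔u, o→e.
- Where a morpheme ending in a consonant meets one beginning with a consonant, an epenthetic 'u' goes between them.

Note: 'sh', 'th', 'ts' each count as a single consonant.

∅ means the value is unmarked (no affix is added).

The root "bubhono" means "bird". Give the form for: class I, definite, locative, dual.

bubhonotsutsosubuso

Attach definiteness definite -tsu (after vowel 'o') → bubhonotsu.
Attach number dual -tsos → bubhonotsutsos.
Attach case locative -bi → bubhonotsutsosbi.
Attach noun class class I -so → bubhonotsutsosbiso.
Apply vowel harmony: bubhonotsutsosbiso → bubhonotsutsosbuso.
Apply epenthesis: bubhonotsutsosbuso → bubhonotsutsosubuso.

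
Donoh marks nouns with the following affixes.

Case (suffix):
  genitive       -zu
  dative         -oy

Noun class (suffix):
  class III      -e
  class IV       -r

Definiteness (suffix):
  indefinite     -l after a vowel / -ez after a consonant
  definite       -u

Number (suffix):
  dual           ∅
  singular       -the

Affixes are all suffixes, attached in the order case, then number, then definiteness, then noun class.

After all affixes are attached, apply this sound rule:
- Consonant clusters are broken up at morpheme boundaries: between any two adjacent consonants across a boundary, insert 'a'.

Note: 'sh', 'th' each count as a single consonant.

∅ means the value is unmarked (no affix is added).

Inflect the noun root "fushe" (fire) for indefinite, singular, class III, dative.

Attach case dative -oy → fusheoy.
Attach number singular -the → fusheoythe.
Attach definiteness indefinite -l (after vowel 'e') → fusheoythel.
Attach noun class class III -e → fusheoythele.
Apply epenthesis: fusheoythele → fusheoyathele.

fusheoyathele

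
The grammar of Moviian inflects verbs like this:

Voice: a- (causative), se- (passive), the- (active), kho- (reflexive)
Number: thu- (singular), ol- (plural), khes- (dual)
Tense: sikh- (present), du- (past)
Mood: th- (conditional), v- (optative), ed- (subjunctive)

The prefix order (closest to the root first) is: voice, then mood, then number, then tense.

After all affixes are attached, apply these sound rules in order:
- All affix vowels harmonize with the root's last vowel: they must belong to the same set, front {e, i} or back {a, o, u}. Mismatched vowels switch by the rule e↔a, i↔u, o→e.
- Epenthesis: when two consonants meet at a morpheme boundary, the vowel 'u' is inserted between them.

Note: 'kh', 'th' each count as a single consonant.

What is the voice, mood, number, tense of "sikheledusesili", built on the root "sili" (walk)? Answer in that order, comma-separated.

Segment: sikh-ol-ed-se-sili.
voice: se- → passive.
mood: ed- → subjunctive.
number: ol- → plural.
tense: sikh- → present.

passive, subjunctive, plural, present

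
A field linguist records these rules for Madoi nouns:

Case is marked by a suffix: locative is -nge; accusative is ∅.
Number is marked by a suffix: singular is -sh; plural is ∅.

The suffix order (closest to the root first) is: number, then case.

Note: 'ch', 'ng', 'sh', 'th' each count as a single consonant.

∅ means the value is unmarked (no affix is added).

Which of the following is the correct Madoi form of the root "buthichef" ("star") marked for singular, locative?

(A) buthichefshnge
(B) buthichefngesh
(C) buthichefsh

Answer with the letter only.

A

Attach number singular -sh → buthichefsh.
Attach case locative -nge → buthichefshnge.
So the correct form is buthichefshnge, option (A).
(B) buthichefngesh is wrong: it has the affixes in the wrong order.
(C) buthichefsh is wrong: it uses accusative instead of locative for case.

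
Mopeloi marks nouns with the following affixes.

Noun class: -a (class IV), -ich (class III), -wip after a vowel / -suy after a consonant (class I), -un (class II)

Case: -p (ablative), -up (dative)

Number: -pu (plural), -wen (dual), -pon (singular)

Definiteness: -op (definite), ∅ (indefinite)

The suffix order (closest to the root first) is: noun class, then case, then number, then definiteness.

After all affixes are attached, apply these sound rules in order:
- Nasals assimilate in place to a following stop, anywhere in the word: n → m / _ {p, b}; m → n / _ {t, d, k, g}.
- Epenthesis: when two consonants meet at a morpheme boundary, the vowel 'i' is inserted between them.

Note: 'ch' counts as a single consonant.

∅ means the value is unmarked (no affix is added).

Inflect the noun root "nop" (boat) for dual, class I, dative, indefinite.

nopisuyupiwen

Attach noun class class I -suy (after consonant 'p') → nopsuy.
Attach case dative -up → nopsuyup.
Attach number dual -wen → nopsuyupwen.
definiteness = indefinite: zero marking, form stays nopsuyupwen.
Nasal assimilation: no change.
Apply epenthesis: nopsuyupwen → nopisuyupiwen.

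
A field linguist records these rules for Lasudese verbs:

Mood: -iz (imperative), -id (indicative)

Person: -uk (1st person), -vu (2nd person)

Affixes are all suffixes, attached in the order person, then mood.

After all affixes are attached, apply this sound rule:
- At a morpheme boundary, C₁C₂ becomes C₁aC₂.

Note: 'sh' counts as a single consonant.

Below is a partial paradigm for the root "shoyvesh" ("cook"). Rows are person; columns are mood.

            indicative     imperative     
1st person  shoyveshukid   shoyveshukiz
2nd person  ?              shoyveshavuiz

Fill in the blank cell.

Attach person 2nd person -vu → shoyveshvu.
Attach mood indicative -id → shoyveshvuid.
Apply epenthesis: shoyveshvuid → shoyveshavuid.

shoyveshavuid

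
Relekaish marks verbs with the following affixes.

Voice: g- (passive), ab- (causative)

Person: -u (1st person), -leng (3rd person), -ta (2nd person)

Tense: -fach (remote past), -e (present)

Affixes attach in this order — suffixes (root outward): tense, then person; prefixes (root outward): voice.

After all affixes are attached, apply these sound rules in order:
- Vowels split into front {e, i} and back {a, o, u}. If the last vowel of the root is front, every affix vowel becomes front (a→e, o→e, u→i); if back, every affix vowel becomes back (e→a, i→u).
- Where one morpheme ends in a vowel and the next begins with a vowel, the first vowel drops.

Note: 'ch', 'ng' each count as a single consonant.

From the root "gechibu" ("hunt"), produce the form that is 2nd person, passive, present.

ggechibata

Attach tense present -e → gechibue.
Attach person 2nd person -ta → gechibueta.
Attach voice passive g- → ggechibueta.
Apply vowel harmony: ggechibueta → ggechibuata.
Apply vowel deletion: ggechibuata → ggechibata.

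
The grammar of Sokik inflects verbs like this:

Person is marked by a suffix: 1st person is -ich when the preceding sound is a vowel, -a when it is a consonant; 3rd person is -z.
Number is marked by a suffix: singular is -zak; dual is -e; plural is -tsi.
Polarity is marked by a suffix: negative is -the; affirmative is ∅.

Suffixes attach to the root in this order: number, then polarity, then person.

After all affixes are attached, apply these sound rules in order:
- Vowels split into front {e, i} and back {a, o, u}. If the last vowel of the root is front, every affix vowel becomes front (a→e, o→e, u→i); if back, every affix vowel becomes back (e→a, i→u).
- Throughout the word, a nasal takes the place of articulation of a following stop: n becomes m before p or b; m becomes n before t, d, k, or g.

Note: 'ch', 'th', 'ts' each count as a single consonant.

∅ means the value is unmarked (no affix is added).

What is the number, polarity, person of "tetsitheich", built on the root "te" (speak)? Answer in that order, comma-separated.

plural, negative, 1st person

Segment: te-tsi-the-ich.
number: -tsi → plural.
polarity: -the → negative.
person: -ich/a → 1st person.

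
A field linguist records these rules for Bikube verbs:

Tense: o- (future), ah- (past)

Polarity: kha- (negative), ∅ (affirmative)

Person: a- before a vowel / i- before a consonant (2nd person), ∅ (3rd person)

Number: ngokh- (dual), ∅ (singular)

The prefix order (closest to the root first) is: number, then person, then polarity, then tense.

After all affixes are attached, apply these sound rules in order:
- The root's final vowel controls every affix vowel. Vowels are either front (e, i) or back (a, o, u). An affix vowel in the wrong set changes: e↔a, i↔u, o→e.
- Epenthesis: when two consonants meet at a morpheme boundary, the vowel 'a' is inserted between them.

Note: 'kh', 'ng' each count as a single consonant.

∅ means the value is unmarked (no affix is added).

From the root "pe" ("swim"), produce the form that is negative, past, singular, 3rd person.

number = singular: zero marking, form stays pe.
person = 3rd person: zero marking, form stays pe.
Attach polarity negative kha- → khape.
Attach tense past ah- → ahkhape.
Apply vowel harmony: ahkhape → ehkhepe.
Apply epenthesis: ehkhepe → ehakhepe.

ehakhepe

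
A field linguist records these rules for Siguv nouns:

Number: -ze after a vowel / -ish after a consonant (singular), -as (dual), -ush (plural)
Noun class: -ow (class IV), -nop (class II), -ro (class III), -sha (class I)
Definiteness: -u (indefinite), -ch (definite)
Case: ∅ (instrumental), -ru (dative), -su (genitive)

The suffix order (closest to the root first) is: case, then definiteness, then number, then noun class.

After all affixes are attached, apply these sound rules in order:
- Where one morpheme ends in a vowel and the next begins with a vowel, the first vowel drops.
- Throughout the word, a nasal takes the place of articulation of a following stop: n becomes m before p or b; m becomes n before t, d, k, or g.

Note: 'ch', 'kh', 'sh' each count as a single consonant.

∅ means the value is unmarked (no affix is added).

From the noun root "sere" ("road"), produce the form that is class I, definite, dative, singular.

sereruchishsha

Attach case dative -ru → sereru.
Attach definiteness definite -ch → sereruch.
Attach number singular -ish (after consonant 'ch') → sereruchish.
Attach noun class class I -sha → sereruchishsha.
Vowel deletion: no change.
Nasal assimilation: no change.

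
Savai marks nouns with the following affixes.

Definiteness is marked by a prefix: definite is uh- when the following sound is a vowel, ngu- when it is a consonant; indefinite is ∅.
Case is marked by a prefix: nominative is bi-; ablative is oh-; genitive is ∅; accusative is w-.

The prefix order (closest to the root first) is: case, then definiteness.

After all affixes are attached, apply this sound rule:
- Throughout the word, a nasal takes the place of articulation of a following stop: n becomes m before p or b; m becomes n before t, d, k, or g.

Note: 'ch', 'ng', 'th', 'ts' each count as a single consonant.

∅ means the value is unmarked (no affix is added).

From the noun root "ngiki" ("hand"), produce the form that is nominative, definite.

ngubingiki

Attach case nominative bi- → bingiki.
Attach definiteness definite ngu- (before consonant 'b') → ngubingiki.
Nasal assimilation: no change.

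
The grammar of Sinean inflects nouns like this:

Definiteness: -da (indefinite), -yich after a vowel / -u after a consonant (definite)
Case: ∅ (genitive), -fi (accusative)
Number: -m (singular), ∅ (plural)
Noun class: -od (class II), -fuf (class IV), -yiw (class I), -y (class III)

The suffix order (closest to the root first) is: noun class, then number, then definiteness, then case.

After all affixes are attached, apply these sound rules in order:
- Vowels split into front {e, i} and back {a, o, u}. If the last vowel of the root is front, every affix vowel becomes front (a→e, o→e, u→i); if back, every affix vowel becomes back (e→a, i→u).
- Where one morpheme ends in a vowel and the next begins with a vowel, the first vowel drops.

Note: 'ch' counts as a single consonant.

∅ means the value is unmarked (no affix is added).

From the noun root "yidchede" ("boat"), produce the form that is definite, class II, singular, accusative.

Attach noun class class II -od → yidchedeod.
Attach number singular -m → yidchedeodm.
Attach definiteness definite -u (after consonant 'm') → yidchedeodmu.
Attach case accusative -fi → yidchedeodmufi.
Apply vowel harmony: yidchedeodmufi → yidchedeedmifi.
Apply vowel deletion: yidchedeedmifi → yidchededmifi.

yidchededmifi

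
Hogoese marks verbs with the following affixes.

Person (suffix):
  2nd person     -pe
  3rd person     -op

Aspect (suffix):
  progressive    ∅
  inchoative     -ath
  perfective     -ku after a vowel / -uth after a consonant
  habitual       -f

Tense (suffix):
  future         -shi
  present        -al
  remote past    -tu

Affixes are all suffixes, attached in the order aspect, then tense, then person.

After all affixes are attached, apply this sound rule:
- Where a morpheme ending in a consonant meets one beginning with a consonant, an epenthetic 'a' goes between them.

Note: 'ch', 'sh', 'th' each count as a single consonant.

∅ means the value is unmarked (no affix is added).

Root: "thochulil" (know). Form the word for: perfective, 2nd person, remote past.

Attach aspect perfective -uth (after consonant 'l') → thochuliluth.
Attach tense remote past -tu → thochuliluthtu.
Attach person 2nd person -pe → thochuliluthtupe.
Apply epenthesis: thochuliluthtupe → thochuliluthatupe.

thochuliluthatupe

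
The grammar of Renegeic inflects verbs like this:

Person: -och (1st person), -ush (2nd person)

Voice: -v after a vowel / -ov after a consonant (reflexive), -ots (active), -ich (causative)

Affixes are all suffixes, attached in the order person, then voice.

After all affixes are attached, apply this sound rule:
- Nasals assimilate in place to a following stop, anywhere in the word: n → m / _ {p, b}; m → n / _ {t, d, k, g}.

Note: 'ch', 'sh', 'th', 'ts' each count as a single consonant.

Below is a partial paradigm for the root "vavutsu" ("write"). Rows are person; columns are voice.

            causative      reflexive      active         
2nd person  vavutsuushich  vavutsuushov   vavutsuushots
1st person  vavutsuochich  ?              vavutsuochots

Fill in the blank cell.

Attach person 1st person -och → vavutsuoch.
Attach voice reflexive -ov (after consonant 'ch') → vavutsuochov.
Nasal assimilation: no change.

vavutsuochov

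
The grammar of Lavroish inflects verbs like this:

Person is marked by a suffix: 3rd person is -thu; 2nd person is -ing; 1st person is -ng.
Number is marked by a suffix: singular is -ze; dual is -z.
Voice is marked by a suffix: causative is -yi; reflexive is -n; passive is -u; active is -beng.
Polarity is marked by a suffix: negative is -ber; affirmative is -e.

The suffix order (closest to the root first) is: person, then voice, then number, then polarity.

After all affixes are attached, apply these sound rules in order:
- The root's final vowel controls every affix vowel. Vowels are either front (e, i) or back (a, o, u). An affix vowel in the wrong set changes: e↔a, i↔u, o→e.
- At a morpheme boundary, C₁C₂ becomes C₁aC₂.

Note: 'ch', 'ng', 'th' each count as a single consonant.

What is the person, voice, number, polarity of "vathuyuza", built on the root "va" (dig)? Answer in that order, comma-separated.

3rd person, causative, dual, affirmative

Segment: va-thu-yi-z-e.
person: -thu → 3rd person.
voice: -yi → causative.
number: -z → dual.
polarity: -e → affirmative.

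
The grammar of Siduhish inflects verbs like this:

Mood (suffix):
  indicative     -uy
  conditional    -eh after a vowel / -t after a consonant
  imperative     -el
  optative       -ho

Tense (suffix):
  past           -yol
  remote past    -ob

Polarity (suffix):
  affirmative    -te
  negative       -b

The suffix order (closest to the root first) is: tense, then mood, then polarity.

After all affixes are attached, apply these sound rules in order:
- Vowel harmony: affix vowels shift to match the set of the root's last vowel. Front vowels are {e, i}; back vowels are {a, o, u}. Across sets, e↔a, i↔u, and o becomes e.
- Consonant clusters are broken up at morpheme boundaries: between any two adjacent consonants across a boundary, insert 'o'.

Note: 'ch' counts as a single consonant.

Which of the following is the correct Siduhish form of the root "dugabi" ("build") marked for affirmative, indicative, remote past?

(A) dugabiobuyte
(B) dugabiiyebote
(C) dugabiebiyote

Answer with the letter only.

Attach tense remote past -ob → dugabiob.
Attach mood indicative -uy → dugabiobuy.
Attach polarity affirmative -te → dugabiobuyte.
Apply vowel harmony: dugabiobuyte → dugabiebiyte.
Apply epenthesis: dugabiebiyte → dugabiebiyote.
So the correct form is dugabiebiyote, option (C).
(A) dugabiobuyte is wrong: it fails to apply the sound rule(s).
(B) dugabiiyebote is wrong: it has the affixes in the wrong order.

C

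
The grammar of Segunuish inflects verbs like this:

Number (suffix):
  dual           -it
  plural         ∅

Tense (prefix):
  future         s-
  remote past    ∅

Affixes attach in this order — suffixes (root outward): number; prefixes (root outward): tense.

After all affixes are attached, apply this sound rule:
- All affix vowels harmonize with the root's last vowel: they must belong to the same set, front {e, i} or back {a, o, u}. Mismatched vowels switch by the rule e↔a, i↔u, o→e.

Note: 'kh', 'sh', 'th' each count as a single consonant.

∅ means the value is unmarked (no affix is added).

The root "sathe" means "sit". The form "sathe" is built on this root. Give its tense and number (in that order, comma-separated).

Segment: sathe.
tense: ∅ → remote past.
number: ∅ → plural.

remote past, plural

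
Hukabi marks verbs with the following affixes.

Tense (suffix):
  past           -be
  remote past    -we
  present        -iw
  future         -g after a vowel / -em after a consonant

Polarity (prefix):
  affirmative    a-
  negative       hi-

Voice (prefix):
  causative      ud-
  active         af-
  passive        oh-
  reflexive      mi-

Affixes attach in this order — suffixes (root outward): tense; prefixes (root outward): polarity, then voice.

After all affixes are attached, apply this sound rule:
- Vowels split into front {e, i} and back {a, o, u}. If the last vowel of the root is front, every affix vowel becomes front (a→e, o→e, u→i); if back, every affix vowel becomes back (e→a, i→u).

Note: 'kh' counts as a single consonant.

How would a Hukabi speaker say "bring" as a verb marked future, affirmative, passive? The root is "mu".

ohamug

Attach polarity affirmative a- → amu.
Attach voice passive oh- → ohamu.
Attach tense future -g (after vowel 'u') → ohamug.
Vowel harmony: no change.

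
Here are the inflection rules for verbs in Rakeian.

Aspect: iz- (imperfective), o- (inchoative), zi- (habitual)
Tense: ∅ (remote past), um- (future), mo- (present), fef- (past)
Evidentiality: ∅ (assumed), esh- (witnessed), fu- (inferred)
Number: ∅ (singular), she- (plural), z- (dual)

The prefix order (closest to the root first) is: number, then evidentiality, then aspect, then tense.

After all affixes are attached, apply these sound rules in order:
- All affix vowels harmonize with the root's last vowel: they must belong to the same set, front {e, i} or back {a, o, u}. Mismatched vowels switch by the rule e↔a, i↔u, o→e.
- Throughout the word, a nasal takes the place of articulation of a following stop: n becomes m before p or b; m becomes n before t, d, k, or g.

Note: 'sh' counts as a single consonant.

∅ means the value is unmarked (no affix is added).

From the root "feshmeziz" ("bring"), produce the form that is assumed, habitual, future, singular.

number = singular: zero marking, form stays feshmeziz.
evidentiality = assumed: zero marking, form stays feshmeziz.
Attach aspect habitual zi- → zifeshmeziz.
Attach tense future um- → umzifeshmeziz.
Apply vowel harmony: umzifeshmeziz → imzifeshmeziz.
Nasal assimilation: no change.

imzifeshmeziz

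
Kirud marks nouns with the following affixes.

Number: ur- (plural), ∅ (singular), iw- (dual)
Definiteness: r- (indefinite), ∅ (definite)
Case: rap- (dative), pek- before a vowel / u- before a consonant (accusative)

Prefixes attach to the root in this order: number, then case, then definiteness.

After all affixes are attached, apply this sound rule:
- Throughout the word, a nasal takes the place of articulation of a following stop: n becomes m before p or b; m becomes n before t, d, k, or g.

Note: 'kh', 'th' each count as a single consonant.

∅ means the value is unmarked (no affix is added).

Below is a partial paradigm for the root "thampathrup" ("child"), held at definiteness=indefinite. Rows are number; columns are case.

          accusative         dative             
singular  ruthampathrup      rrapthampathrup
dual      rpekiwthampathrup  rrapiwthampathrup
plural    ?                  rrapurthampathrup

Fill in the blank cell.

Attach number plural ur- → urthampathrup.
Attach case accusative pek- (before vowel 'u') → pekurthampathrup.
Attach definiteness indefinite r- → rpekurthampathrup.
Nasal assimilation: no change.

rpekurthampathrup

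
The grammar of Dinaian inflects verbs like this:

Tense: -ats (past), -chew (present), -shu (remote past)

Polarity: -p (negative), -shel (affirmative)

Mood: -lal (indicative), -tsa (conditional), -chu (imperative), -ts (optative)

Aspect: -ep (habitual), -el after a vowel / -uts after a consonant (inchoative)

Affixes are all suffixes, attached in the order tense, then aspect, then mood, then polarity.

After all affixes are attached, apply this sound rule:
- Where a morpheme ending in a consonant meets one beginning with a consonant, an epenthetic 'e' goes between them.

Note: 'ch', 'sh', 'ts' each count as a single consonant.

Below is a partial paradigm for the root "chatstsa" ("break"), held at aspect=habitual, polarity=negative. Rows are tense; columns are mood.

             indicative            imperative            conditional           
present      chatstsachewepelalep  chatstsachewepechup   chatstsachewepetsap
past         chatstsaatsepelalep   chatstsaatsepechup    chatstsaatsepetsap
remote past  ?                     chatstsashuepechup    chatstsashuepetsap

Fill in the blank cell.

Attach tense remote past -shu → chatstsashu.
Attach aspect habitual -ep → chatstsashuep.
Attach mood indicative -lal → chatstsashueplal.
Attach polarity negative -p → chatstsashueplalp.
Apply epenthesis: chatstsashueplalp → chatstsashuepelalep.

chatstsashuepelalep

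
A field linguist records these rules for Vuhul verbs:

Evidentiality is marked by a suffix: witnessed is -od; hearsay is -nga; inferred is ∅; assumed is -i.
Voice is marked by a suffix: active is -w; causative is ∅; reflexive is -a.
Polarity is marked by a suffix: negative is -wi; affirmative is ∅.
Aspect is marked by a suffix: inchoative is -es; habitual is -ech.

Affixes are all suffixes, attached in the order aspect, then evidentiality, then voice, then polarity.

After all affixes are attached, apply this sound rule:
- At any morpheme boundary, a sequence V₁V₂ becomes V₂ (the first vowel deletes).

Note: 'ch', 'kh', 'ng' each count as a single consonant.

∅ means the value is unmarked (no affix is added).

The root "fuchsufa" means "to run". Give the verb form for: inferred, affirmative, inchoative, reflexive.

fuchsufesa

Attach aspect inchoative -es → fuchsufaes.
evidentiality = inferred: zero marking, form stays fuchsufaes.
Attach voice reflexive -a → fuchsufaesa.
polarity = affirmative: zero marking, form stays fuchsufaesa.
Apply vowel deletion: fuchsufaesa → fuchsufesa.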